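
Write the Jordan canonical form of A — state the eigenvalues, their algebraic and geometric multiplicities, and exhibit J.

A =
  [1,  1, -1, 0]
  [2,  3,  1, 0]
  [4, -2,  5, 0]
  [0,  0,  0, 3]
J_3(3) ⊕ J_1(3)

The characteristic polynomial is
  det(x·I − A) = x^4 - 12*x^3 + 54*x^2 - 108*x + 81 = (x - 3)^4

Eigenvalues and multiplicities (the geometric multiplicity of λ is n − rank(A − λI), which equals the number of Jordan blocks for λ):
  λ = 3: algebraic multiplicity = 4, geometric multiplicity = 2

Determining the block sizes for each eigenvalue:
  λ = 3: with am = 4 and gm = 2, the partition is not yet determined (e.g. several partitions of 4 into 2 parts exist). Let N = A − (3)·I. Computing rank(N^1) = 2, rank(N^2) = 1, rank(N^3) = 0; the number of blocks of size ≥ j is rank(N^{j−1}) − rank(N^j), giving [2, 1, 1]. So we have 1 block(s) of size 3, 1 block(s) of size 1 → block sizes [3, 1]

Assembling the blocks gives a Jordan form
J =
  [3, 1, 0, 0]
  [0, 3, 1, 0]
  [0, 0, 3, 0]
  [0, 0, 0, 3]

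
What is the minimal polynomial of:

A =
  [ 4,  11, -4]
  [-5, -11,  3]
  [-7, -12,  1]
x^3 + 6*x^2 + 12*x + 8

The characteristic polynomial is χ_A(x) = (x + 2)^3, so the eigenvalues are known. The minimal polynomial is
  m_A(x) = Π_λ (x − λ)^{k_λ}
where k_λ is the size of the *largest* Jordan block for λ (equivalently, the smallest k with (A − λI)^k v = 0 for every generalised eigenvector v of λ).

  λ = -2: largest Jordan block has size 3, contributing (x + 2)^3

So m_A(x) = (x + 2)^3 = x^3 + 6*x^2 + 12*x + 8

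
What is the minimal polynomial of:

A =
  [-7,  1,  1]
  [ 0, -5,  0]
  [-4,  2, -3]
x^2 + 10*x + 25

The characteristic polynomial is χ_A(x) = (x + 5)^3, so the eigenvalues are known. The minimal polynomial is
  m_A(x) = Π_λ (x − λ)^{k_λ}
where k_λ is the size of the *largest* Jordan block for λ (equivalently, the smallest k with (A − λI)^k v = 0 for every generalised eigenvector v of λ).

  λ = -5: largest Jordan block has size 2, contributing (x + 5)^2

So m_A(x) = (x + 5)^2 = x^2 + 10*x + 25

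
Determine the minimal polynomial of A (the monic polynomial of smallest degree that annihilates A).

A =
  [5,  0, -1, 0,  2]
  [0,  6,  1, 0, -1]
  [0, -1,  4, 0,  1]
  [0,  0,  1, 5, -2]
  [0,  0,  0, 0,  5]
x^3 - 15*x^2 + 75*x - 125

The characteristic polynomial is χ_A(x) = (x - 5)^5, so the eigenvalues are known. The minimal polynomial is
  m_A(x) = Π_λ (x − λ)^{k_λ}
where k_λ is the size of the *largest* Jordan block for λ (equivalently, the smallest k with (A − λI)^k v = 0 for every generalised eigenvector v of λ).

  λ = 5: largest Jordan block has size 3, contributing (x − 5)^3

So m_A(x) = (x - 5)^3 = x^3 - 15*x^2 + 75*x - 125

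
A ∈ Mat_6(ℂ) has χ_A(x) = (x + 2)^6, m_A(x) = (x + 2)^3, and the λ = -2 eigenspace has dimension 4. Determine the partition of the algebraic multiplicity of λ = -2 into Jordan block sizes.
Block sizes for λ = -2: [3, 1, 1, 1]

Step 1 — from the characteristic polynomial, algebraic multiplicity of λ = -2 is 6. From dim ker(A − (-2)·I) = 4, there are exactly 4 Jordan blocks for λ = -2.
Step 2 — from the minimal polynomial, the factor (x + 2)^3 tells us the largest block for λ = -2 has size 3.
Step 3 — with total size 6, 4 blocks, and largest block 3, the block sizes (in nonincreasing order) are [3, 1, 1, 1].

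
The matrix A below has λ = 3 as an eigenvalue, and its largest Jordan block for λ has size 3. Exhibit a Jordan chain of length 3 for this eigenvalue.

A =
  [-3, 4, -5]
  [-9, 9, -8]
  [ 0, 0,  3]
A Jordan chain for λ = 3 of length 3:
v_1 = (-2, -3, 0)ᵀ
v_2 = (-5, -8, 0)ᵀ
v_3 = (0, 0, 1)ᵀ

Let N = A − (3)·I. We want v_3 with N^3 v_3 = 0 but N^2 v_3 ≠ 0; then v_{j-1} := N · v_j for j = 3, …, 2.

Pick v_3 = (0, 0, 1)ᵀ.
Then v_2 = N · v_3 = (-5, -8, 0)ᵀ.
Then v_1 = N · v_2 = (-2, -3, 0)ᵀ.

Sanity check: (A − (3)·I) v_1 = (0, 0, 0)ᵀ = 0. ✓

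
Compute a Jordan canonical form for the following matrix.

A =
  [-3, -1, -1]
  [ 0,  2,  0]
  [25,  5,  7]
J_2(2) ⊕ J_1(2)

The characteristic polynomial is
  det(x·I − A) = x^3 - 6*x^2 + 12*x - 8 = (x - 2)^3

Eigenvalues and multiplicities (the geometric multiplicity of λ is n − rank(A − λI), which equals the number of Jordan blocks for λ):
  λ = 2: algebraic multiplicity = 3, geometric multiplicity = 2

Determining the block sizes for each eigenvalue:
  λ = 2: 2 blocks summing to 3 forces exactly one block of size 2 and the rest size 1 → block sizes [2, 1]

Assembling the blocks gives a Jordan form
J =
  [2, 1, 0]
  [0, 2, 0]
  [0, 0, 2]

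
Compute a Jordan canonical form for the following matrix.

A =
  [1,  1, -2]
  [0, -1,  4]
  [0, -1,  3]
J_2(1) ⊕ J_1(1)

The characteristic polynomial is
  det(x·I − A) = x^3 - 3*x^2 + 3*x - 1 = (x - 1)^3

Eigenvalues and multiplicities (the geometric multiplicity of λ is n − rank(A − λI), which equals the number of Jordan blocks for λ):
  λ = 1: algebraic multiplicity = 3, geometric multiplicity = 2

Determining the block sizes for each eigenvalue:
  λ = 1: 2 blocks summing to 3 forces exactly one block of size 2 and the rest size 1 → block sizes [2, 1]

Assembling the blocks gives a Jordan form
J =
  [1, 1, 0]
  [0, 1, 0]
  [0, 0, 1]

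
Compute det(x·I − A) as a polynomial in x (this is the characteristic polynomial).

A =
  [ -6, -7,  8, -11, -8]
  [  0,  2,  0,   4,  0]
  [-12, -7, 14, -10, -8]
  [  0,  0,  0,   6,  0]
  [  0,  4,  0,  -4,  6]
x^5 - 22*x^4 + 184*x^3 - 720*x^2 + 1296*x - 864

Expanding det(x·I − A) (e.g. by cofactor expansion or by noting that A is similar to its Jordan form J, which has the same characteristic polynomial as A) gives
  χ_A(x) = x^5 - 22*x^4 + 184*x^3 - 720*x^2 + 1296*x - 864
which factors as (x - 6)^3*(x - 2)^2. The eigenvalues (with algebraic multiplicities) are λ = 2 with multiplicity 2, λ = 6 with multiplicity 3.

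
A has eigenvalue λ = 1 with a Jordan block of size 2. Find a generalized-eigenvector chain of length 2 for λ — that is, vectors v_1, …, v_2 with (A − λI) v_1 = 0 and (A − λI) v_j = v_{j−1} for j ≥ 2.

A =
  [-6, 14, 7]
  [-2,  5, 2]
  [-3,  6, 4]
A Jordan chain for λ = 1 of length 2:
v_1 = (-7, -2, -3)ᵀ
v_2 = (1, 0, 0)ᵀ

Let N = A − (1)·I. We want v_2 with N^2 v_2 = 0 but N^1 v_2 ≠ 0; then v_{j-1} := N · v_j for j = 2, …, 2.

Pick v_2 = (1, 0, 0)ᵀ.
Then v_1 = N · v_2 = (-7, -2, -3)ᵀ.

Sanity check: (A − (1)·I) v_1 = (0, 0, 0)ᵀ = 0. ✓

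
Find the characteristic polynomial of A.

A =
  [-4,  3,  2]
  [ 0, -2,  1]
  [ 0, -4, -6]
x^3 + 12*x^2 + 48*x + 64

Expanding det(x·I − A) (e.g. by cofactor expansion or by noting that A is similar to its Jordan form J, which has the same characteristic polynomial as A) gives
  χ_A(x) = x^3 + 12*x^2 + 48*x + 64
which factors as (x + 4)^3. The eigenvalues (with algebraic multiplicities) are λ = -4 with multiplicity 3.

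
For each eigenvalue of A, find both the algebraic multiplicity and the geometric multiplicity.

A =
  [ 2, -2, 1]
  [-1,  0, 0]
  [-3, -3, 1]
λ = 1: alg = 3, geom = 1

Step 1 — factor the characteristic polynomial to read off the algebraic multiplicities:
  χ_A(x) = (x - 1)^3

Step 2 — compute geometric multiplicities via the rank-nullity identity g(λ) = n − rank(A − λI):
  rank(A − (1)·I) = 2, so dim ker(A − (1)·I) = n − 2 = 1

Summary:
  λ = 1: algebraic multiplicity = 3, geometric multiplicity = 1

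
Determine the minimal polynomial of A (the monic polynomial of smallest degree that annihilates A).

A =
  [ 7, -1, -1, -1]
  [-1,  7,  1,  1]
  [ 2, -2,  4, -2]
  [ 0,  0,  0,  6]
x^2 - 12*x + 36

The characteristic polynomial is χ_A(x) = (x - 6)^4, so the eigenvalues are known. The minimal polynomial is
  m_A(x) = Π_λ (x − λ)^{k_λ}
where k_λ is the size of the *largest* Jordan block for λ (equivalently, the smallest k with (A − λI)^k v = 0 for every generalised eigenvector v of λ).

  λ = 6: largest Jordan block has size 2, contributing (x − 6)^2

So m_A(x) = (x - 6)^2 = x^2 - 12*x + 36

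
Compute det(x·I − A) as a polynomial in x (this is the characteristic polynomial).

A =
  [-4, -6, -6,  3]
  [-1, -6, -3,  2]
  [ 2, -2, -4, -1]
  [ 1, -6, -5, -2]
x^4 + 16*x^3 + 96*x^2 + 256*x + 256

Expanding det(x·I − A) (e.g. by cofactor expansion or by noting that A is similar to its Jordan form J, which has the same characteristic polynomial as A) gives
  χ_A(x) = x^4 + 16*x^3 + 96*x^2 + 256*x + 256
which factors as (x + 4)^4. The eigenvalues (with algebraic multiplicities) are λ = -4 with multiplicity 4.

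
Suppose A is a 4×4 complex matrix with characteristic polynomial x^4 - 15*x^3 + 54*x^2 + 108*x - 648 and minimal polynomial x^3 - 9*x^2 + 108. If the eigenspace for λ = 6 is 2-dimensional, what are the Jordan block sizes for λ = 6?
Block sizes for λ = 6: [2, 1]

Step 1 — from the characteristic polynomial, algebraic multiplicity of λ = 6 is 3. From dim ker(A − (6)·I) = 2, there are exactly 2 Jordan blocks for λ = 6.
Step 2 — from the minimal polynomial, the factor (x − 6)^2 tells us the largest block for λ = 6 has size 2.
Step 3 — with total size 3, 2 blocks, and largest block 2, the block sizes (in nonincreasing order) are [2, 1].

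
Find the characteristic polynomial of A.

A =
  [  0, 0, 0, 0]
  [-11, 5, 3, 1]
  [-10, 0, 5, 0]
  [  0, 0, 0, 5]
x^4 - 15*x^3 + 75*x^2 - 125*x

Expanding det(x·I − A) (e.g. by cofactor expansion or by noting that A is similar to its Jordan form J, which has the same characteristic polynomial as A) gives
  χ_A(x) = x^4 - 15*x^3 + 75*x^2 - 125*x
which factors as x*(x - 5)^3. The eigenvalues (with algebraic multiplicities) are λ = 0 with multiplicity 1, λ = 5 with multiplicity 3.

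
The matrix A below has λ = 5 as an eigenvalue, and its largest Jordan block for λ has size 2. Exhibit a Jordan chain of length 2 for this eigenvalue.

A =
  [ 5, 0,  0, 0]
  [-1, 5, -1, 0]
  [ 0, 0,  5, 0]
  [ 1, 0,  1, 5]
A Jordan chain for λ = 5 of length 2:
v_1 = (0, -1, 0, 1)ᵀ
v_2 = (1, 0, 0, 0)ᵀ

Let N = A − (5)·I. We want v_2 with N^2 v_2 = 0 but N^1 v_2 ≠ 0; then v_{j-1} := N · v_j for j = 2, …, 2.

Pick v_2 = (1, 0, 0, 0)ᵀ.
Then v_1 = N · v_2 = (0, -1, 0, 1)ᵀ.

Sanity check: (A − (5)·I) v_1 = (0, 0, 0, 0)ᵀ = 0. ✓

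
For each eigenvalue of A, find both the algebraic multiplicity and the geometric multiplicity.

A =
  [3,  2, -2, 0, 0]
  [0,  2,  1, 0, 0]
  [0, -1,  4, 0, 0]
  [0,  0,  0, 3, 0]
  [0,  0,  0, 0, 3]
λ = 3: alg = 5, geom = 4

Step 1 — factor the characteristic polynomial to read off the algebraic multiplicities:
  χ_A(x) = (x - 3)^5

Step 2 — compute geometric multiplicities via the rank-nullity identity g(λ) = n − rank(A − λI):
  rank(A − (3)·I) = 1, so dim ker(A − (3)·I) = n − 1 = 4

Summary:
  λ = 3: algebraic multiplicity = 5, geometric multiplicity = 4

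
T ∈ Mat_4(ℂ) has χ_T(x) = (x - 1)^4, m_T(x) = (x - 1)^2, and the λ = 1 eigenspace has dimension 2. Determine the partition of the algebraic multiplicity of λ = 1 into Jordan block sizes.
Block sizes for λ = 1: [2, 2]

Step 1 — from the characteristic polynomial, algebraic multiplicity of λ = 1 is 4. From dim ker(T − (1)·I) = 2, there are exactly 2 Jordan blocks for λ = 1.
Step 2 — from the minimal polynomial, the factor (x − 1)^2 tells us the largest block for λ = 1 has size 2.
Step 3 — with total size 4, 2 blocks, and largest block 2, the block sizes (in nonincreasing order) are [2, 2].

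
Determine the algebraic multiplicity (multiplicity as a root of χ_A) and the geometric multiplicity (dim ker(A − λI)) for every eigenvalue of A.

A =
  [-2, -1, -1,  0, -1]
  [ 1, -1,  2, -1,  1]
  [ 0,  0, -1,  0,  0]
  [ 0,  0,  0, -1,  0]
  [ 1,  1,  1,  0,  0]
λ = -1: alg = 5, geom = 3

Step 1 — factor the characteristic polynomial to read off the algebraic multiplicities:
  χ_A(x) = (x + 1)^5

Step 2 — compute geometric multiplicities via the rank-nullity identity g(λ) = n − rank(A − λI):
  rank(A − (-1)·I) = 2, so dim ker(A − (-1)·I) = n − 2 = 3

Summary:
  λ = -1: algebraic multiplicity = 5, geometric multiplicity = 3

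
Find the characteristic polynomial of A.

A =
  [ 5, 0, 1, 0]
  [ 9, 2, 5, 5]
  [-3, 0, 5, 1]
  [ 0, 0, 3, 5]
x^4 - 17*x^3 + 105*x^2 - 275*x + 250

Expanding det(x·I − A) (e.g. by cofactor expansion or by noting that A is similar to its Jordan form J, which has the same characteristic polynomial as A) gives
  χ_A(x) = x^4 - 17*x^3 + 105*x^2 - 275*x + 250
which factors as (x - 5)^3*(x - 2). The eigenvalues (with algebraic multiplicities) are λ = 2 with multiplicity 1, λ = 5 with multiplicity 3.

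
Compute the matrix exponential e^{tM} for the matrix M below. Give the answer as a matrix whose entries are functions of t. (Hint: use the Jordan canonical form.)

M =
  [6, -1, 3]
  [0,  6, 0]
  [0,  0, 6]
e^{tM} =
  [exp(6*t), -t*exp(6*t), 3*t*exp(6*t)]
  [0, exp(6*t), 0]
  [0, 0, exp(6*t)]

Strategy: write M = P · J · P⁻¹ where J is a Jordan canonical form, so e^{tM} = P · e^{tJ} · P⁻¹, and e^{tJ} can be computed block-by-block.

M has Jordan form
J =
  [6, 1, 0]
  [0, 6, 0]
  [0, 0, 6]
(up to reordering of blocks).

Per-block formulas:
  For a 1×1 block at λ = 6: exp(t · [6]) = [e^(6t)].
  For a 2×2 Jordan block J_2(6): exp(t · J_2(6)) = e^(6t)·(I + t·N), where N is the 2×2 nilpotent shift.

After assembling e^{tJ} and conjugating by P, we get:

e^{tM} =
  [exp(6*t), -t*exp(6*t), 3*t*exp(6*t)]
  [0, exp(6*t), 0]
  [0, 0, exp(6*t)]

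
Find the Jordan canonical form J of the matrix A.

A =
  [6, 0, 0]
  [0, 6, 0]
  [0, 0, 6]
J_1(6) ⊕ J_1(6) ⊕ J_1(6)

The characteristic polynomial is
  det(x·I − A) = x^3 - 18*x^2 + 108*x - 216 = (x - 6)^3

Eigenvalues and multiplicities (the geometric multiplicity of λ is n − rank(A − λI), which equals the number of Jordan blocks for λ):
  λ = 6: algebraic multiplicity = 3, geometric multiplicity = 3

Determining the block sizes for each eigenvalue:
  λ = 6: gm = am = 3, so every block has size 1 → block sizes [1, 1, 1]

Assembling the blocks gives a Jordan form
J =
  [6, 0, 0]
  [0, 6, 0]
  [0, 0, 6]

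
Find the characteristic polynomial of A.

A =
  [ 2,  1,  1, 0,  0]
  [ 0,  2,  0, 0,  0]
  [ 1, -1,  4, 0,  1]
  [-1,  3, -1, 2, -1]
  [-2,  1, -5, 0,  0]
x^5 - 10*x^4 + 40*x^3 - 80*x^2 + 80*x - 32

Expanding det(x·I − A) (e.g. by cofactor expansion or by noting that A is similar to its Jordan form J, which has the same characteristic polynomial as A) gives
  χ_A(x) = x^5 - 10*x^4 + 40*x^3 - 80*x^2 + 80*x - 32
which factors as (x - 2)^5. The eigenvalues (with algebraic multiplicities) are λ = 2 with multiplicity 5.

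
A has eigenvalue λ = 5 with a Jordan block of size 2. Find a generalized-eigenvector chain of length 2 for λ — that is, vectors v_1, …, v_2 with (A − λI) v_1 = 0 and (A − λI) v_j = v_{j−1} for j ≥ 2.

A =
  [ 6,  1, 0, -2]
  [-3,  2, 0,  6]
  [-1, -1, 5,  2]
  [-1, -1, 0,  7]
A Jordan chain for λ = 5 of length 2:
v_1 = (1, -3, -1, -1)ᵀ
v_2 = (1, 0, 0, 0)ᵀ

Let N = A − (5)·I. We want v_2 with N^2 v_2 = 0 but N^1 v_2 ≠ 0; then v_{j-1} := N · v_j for j = 2, …, 2.

Pick v_2 = (1, 0, 0, 0)ᵀ.
Then v_1 = N · v_2 = (1, -3, -1, -1)ᵀ.

Sanity check: (A − (5)·I) v_1 = (0, 0, 0, 0)ᵀ = 0. ✓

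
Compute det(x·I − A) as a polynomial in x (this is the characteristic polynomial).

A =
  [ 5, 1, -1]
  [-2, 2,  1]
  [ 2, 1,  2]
x^3 - 9*x^2 + 27*x - 27

Expanding det(x·I − A) (e.g. by cofactor expansion or by noting that A is similar to its Jordan form J, which has the same characteristic polynomial as A) gives
  χ_A(x) = x^3 - 9*x^2 + 27*x - 27
which factors as (x - 3)^3. The eigenvalues (with algebraic multiplicities) are λ = 3 with multiplicity 3.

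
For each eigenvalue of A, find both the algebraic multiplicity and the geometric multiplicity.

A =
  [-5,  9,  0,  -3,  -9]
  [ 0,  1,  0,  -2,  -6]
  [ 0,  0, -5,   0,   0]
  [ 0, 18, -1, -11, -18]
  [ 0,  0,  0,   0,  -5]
λ = -5: alg = 5, geom = 3

Step 1 — factor the characteristic polynomial to read off the algebraic multiplicities:
  χ_A(x) = (x + 5)^5

Step 2 — compute geometric multiplicities via the rank-nullity identity g(λ) = n − rank(A − λI):
  rank(A − (-5)·I) = 2, so dim ker(A − (-5)·I) = n − 2 = 3

Summary:
  λ = -5: algebraic multiplicity = 5, geometric multiplicity = 3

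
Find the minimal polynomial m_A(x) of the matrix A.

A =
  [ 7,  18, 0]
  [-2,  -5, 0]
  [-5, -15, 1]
x^2 - 2*x + 1

The characteristic polynomial is χ_A(x) = (x - 1)^3, so the eigenvalues are known. The minimal polynomial is
  m_A(x) = Π_λ (x − λ)^{k_λ}
where k_λ is the size of the *largest* Jordan block for λ (equivalently, the smallest k with (A − λI)^k v = 0 for every generalised eigenvector v of λ).

  λ = 1: largest Jordan block has size 2, contributing (x − 1)^2

So m_A(x) = (x - 1)^2 = x^2 - 2*x + 1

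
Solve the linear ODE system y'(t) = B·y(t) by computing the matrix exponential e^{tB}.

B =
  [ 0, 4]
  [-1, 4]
e^{tB} =
  [-2*t*exp(2*t) + exp(2*t), 4*t*exp(2*t)]
  [-t*exp(2*t), 2*t*exp(2*t) + exp(2*t)]

Strategy: write B = P · J · P⁻¹ where J is a Jordan canonical form, so e^{tB} = P · e^{tJ} · P⁻¹, and e^{tJ} can be computed block-by-block.

B has Jordan form
J =
  [2, 1]
  [0, 2]
(up to reordering of blocks).

Per-block formulas:
  For a 2×2 Jordan block J_2(2): exp(t · J_2(2)) = e^(2t)·(I + t·N), where N is the 2×2 nilpotent shift.

After assembling e^{tJ} and conjugating by P, we get:

e^{tB} =
  [-2*t*exp(2*t) + exp(2*t), 4*t*exp(2*t)]
  [-t*exp(2*t), 2*t*exp(2*t) + exp(2*t)]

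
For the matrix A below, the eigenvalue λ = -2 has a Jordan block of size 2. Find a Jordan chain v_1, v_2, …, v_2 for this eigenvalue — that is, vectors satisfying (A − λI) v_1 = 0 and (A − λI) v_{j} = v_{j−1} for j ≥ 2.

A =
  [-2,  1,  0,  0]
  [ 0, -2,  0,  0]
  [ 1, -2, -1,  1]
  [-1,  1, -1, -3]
A Jordan chain for λ = -2 of length 2:
v_1 = (0, 0, 1, -1)ᵀ
v_2 = (1, 0, 0, 0)ᵀ

Let N = A − (-2)·I. We want v_2 with N^2 v_2 = 0 but N^1 v_2 ≠ 0; then v_{j-1} := N · v_j for j = 2, …, 2.

Pick v_2 = (1, 0, 0, 0)ᵀ.
Then v_1 = N · v_2 = (0, 0, 1, -1)ᵀ.

Sanity check: (A − (-2)·I) v_1 = (0, 0, 0, 0)ᵀ = 0. ✓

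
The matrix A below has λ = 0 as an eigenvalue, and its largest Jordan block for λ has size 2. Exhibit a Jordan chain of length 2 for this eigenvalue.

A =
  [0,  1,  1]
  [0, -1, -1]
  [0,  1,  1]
A Jordan chain for λ = 0 of length 2:
v_1 = (1, -1, 1)ᵀ
v_2 = (0, 1, 0)ᵀ

Let N = A − (0)·I. We want v_2 with N^2 v_2 = 0 but N^1 v_2 ≠ 0; then v_{j-1} := N · v_j for j = 2, …, 2.

Pick v_2 = (0, 1, 0)ᵀ.
Then v_1 = N · v_2 = (1, -1, 1)ᵀ.

Sanity check: (A − (0)·I) v_1 = (0, 0, 0)ᵀ = 0. ✓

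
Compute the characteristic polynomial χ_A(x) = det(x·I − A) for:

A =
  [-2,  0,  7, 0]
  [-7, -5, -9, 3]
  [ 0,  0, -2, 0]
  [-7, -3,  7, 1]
x^4 + 8*x^3 + 24*x^2 + 32*x + 16

Expanding det(x·I − A) (e.g. by cofactor expansion or by noting that A is similar to its Jordan form J, which has the same characteristic polynomial as A) gives
  χ_A(x) = x^4 + 8*x^3 + 24*x^2 + 32*x + 16
which factors as (x + 2)^4. The eigenvalues (with algebraic multiplicities) are λ = -2 with multiplicity 4.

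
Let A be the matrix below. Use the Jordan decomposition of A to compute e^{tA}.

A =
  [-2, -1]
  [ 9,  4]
e^{tA} =
  [-3*t*exp(t) + exp(t), -t*exp(t)]
  [9*t*exp(t), 3*t*exp(t) + exp(t)]

Strategy: write A = P · J · P⁻¹ where J is a Jordan canonical form, so e^{tA} = P · e^{tJ} · P⁻¹, and e^{tJ} can be computed block-by-block.

A has Jordan form
J =
  [1, 1]
  [0, 1]
(up to reordering of blocks).

Per-block formulas:
  For a 2×2 Jordan block J_2(1): exp(t · J_2(1)) = e^(1t)·(I + t·N), where N is the 2×2 nilpotent shift.

After assembling e^{tJ} and conjugating by P, we get:

e^{tA} =
  [-3*t*exp(t) + exp(t), -t*exp(t)]
  [9*t*exp(t), 3*t*exp(t) + exp(t)]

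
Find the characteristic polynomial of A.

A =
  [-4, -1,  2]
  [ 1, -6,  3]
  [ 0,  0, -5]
x^3 + 15*x^2 + 75*x + 125

Expanding det(x·I − A) (e.g. by cofactor expansion or by noting that A is similar to its Jordan form J, which has the same characteristic polynomial as A) gives
  χ_A(x) = x^3 + 15*x^2 + 75*x + 125
which factors as (x + 5)^3. The eigenvalues (with algebraic multiplicities) are λ = -5 with multiplicity 3.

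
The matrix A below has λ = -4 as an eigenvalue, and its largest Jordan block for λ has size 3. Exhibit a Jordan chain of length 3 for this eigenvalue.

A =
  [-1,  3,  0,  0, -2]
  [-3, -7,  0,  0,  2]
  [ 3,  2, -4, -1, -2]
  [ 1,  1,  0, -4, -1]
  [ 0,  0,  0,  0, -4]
A Jordan chain for λ = -4 of length 3:
v_1 = (0, 0, 2, 0, 0)ᵀ
v_2 = (3, -3, 3, 1, 0)ᵀ
v_3 = (1, 0, 0, 0, 0)ᵀ

Let N = A − (-4)·I. We want v_3 with N^3 v_3 = 0 but N^2 v_3 ≠ 0; then v_{j-1} := N · v_j for j = 3, …, 2.

Pick v_3 = (1, 0, 0, 0, 0)ᵀ.
Then v_2 = N · v_3 = (3, -3, 3, 1, 0)ᵀ.
Then v_1 = N · v_2 = (0, 0, 2, 0, 0)ᵀ.

Sanity check: (A − (-4)·I) v_1 = (0, 0, 0, 0, 0)ᵀ = 0. ✓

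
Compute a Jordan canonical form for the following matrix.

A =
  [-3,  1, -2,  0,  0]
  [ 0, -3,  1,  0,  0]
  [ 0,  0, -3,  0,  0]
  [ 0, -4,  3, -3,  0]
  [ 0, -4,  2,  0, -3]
J_3(-3) ⊕ J_1(-3) ⊕ J_1(-3)

The characteristic polynomial is
  det(x·I − A) = x^5 + 15*x^4 + 90*x^3 + 270*x^2 + 405*x + 243 = (x + 3)^5

Eigenvalues and multiplicities (the geometric multiplicity of λ is n − rank(A − λI), which equals the number of Jordan blocks for λ):
  λ = -3: algebraic multiplicity = 5, geometric multiplicity = 3

Determining the block sizes for each eigenvalue:
  λ = -3: with am = 5 and gm = 3, the partition is not yet determined (e.g. several partitions of 5 into 3 parts exist). Let N = A − (-3)·I. Computing rank(N^1) = 2, rank(N^2) = 1, rank(N^3) = 0; the number of blocks of size ≥ j is rank(N^{j−1}) − rank(N^j), giving [3, 1, 1]. So we have 1 block(s) of size 3, 2 block(s) of size 1 → block sizes [3, 1, 1]

Assembling the blocks gives a Jordan form
J =
  [-3,  1,  0,  0,  0]
  [ 0, -3,  1,  0,  0]
  [ 0,  0, -3,  0,  0]
  [ 0,  0,  0, -3,  0]
  [ 0,  0,  0,  0, -3]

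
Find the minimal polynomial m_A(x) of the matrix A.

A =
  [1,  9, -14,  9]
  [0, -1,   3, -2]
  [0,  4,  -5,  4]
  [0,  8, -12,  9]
x^3 - 3*x^2 + 3*x - 1

The characteristic polynomial is χ_A(x) = (x - 1)^4, so the eigenvalues are known. The minimal polynomial is
  m_A(x) = Π_λ (x − λ)^{k_λ}
where k_λ is the size of the *largest* Jordan block for λ (equivalently, the smallest k with (A − λI)^k v = 0 for every generalised eigenvector v of λ).

  λ = 1: largest Jordan block has size 3, contributing (x − 1)^3

So m_A(x) = (x - 1)^3 = x^3 - 3*x^2 + 3*x - 1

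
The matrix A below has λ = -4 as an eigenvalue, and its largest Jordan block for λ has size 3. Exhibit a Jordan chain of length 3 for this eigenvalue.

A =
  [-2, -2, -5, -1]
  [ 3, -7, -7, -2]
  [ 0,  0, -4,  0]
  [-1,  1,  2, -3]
A Jordan chain for λ = -4 of length 3:
v_1 = (-1, -1, 0, 0)ᵀ
v_2 = (2, 3, 0, -1)ᵀ
v_3 = (1, 0, 0, 0)ᵀ

Let N = A − (-4)·I. We want v_3 with N^3 v_3 = 0 but N^2 v_3 ≠ 0; then v_{j-1} := N · v_j for j = 3, …, 2.

Pick v_3 = (1, 0, 0, 0)ᵀ.
Then v_2 = N · v_3 = (2, 3, 0, -1)ᵀ.
Then v_1 = N · v_2 = (-1, -1, 0, 0)ᵀ.

Sanity check: (A − (-4)·I) v_1 = (0, 0, 0, 0)ᵀ = 0. ✓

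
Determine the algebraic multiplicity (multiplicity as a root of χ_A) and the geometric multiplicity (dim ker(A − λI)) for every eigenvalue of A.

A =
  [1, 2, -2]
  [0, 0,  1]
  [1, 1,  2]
λ = 1: alg = 3, geom = 1

Step 1 — factor the characteristic polynomial to read off the algebraic multiplicities:
  χ_A(x) = (x - 1)^3

Step 2 — compute geometric multiplicities via the rank-nullity identity g(λ) = n − rank(A − λI):
  rank(A − (1)·I) = 2, so dim ker(A − (1)·I) = n − 2 = 1

Summary:
  λ = 1: algebraic multiplicity = 3, geometric multiplicity = 1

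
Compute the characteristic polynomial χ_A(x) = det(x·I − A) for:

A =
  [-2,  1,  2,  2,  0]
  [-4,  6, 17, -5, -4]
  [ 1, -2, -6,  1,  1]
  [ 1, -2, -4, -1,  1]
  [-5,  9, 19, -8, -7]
x^5 + 10*x^4 + 40*x^3 + 80*x^2 + 80*x + 32

Expanding det(x·I − A) (e.g. by cofactor expansion or by noting that A is similar to its Jordan form J, which has the same characteristic polynomial as A) gives
  χ_A(x) = x^5 + 10*x^4 + 40*x^3 + 80*x^2 + 80*x + 32
which factors as (x + 2)^5. The eigenvalues (with algebraic multiplicities) are λ = -2 with multiplicity 5.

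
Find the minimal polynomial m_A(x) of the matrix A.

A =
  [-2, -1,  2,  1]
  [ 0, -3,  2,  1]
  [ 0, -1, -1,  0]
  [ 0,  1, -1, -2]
x^3 + 6*x^2 + 12*x + 8

The characteristic polynomial is χ_A(x) = (x + 2)^4, so the eigenvalues are known. The minimal polynomial is
  m_A(x) = Π_λ (x − λ)^{k_λ}
where k_λ is the size of the *largest* Jordan block for λ (equivalently, the smallest k with (A − λI)^k v = 0 for every generalised eigenvector v of λ).

  λ = -2: largest Jordan block has size 3, contributing (x + 2)^3

So m_A(x) = (x + 2)^3 = x^3 + 6*x^2 + 12*x + 8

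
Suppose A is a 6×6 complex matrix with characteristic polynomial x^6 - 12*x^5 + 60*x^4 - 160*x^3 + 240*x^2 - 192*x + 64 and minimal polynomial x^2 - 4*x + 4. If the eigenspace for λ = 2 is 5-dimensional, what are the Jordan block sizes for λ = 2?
Block sizes for λ = 2: [2, 1, 1, 1, 1]

Step 1 — from the characteristic polynomial, algebraic multiplicity of λ = 2 is 6. From dim ker(A − (2)·I) = 5, there are exactly 5 Jordan blocks for λ = 2.
Step 2 — from the minimal polynomial, the factor (x − 2)^2 tells us the largest block for λ = 2 has size 2.
Step 3 — with total size 6, 5 blocks, and largest block 2, the block sizes (in nonincreasing order) are [2, 1, 1, 1, 1].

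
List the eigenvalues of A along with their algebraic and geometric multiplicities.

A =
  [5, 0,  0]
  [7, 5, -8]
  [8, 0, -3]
λ = -3: alg = 1, geom = 1; λ = 5: alg = 2, geom = 1

Step 1 — factor the characteristic polynomial to read off the algebraic multiplicities:
  χ_A(x) = (x - 5)^2*(x + 3)

Step 2 — compute geometric multiplicities via the rank-nullity identity g(λ) = n − rank(A − λI):
  rank(A − (-3)·I) = 2, so dim ker(A − (-3)·I) = n − 2 = 1
  rank(A − (5)·I) = 2, so dim ker(A − (5)·I) = n − 2 = 1

Summary:
  λ = -3: algebraic multiplicity = 1, geometric multiplicity = 1
  λ = 5: algebraic multiplicity = 2, geometric multiplicity = 1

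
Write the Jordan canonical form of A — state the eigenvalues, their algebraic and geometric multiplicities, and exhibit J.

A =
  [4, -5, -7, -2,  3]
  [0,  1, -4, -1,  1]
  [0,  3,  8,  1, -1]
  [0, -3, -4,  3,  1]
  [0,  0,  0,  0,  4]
J_2(4) ⊕ J_2(4) ⊕ J_1(4)

The characteristic polynomial is
  det(x·I − A) = x^5 - 20*x^4 + 160*x^3 - 640*x^2 + 1280*x - 1024 = (x - 4)^5

Eigenvalues and multiplicities (the geometric multiplicity of λ is n − rank(A − λI), which equals the number of Jordan blocks for λ):
  λ = 4: algebraic multiplicity = 5, geometric multiplicity = 3

Determining the block sizes for each eigenvalue:
  λ = 4: with am = 5 and gm = 3, the partition is not yet determined (e.g. several partitions of 5 into 3 parts exist). Let N = A − (4)·I. Computing rank(N^1) = 2, rank(N^2) = 0; the number of blocks of size ≥ j is rank(N^{j−1}) − rank(N^j), giving [3, 2]. So we have 2 block(s) of size 2, 1 block(s) of size 1 → block sizes [2, 2, 1]

Assembling the blocks gives a Jordan form
J =
  [4, 1, 0, 0, 0]
  [0, 4, 0, 0, 0]
  [0, 0, 4, 1, 0]
  [0, 0, 0, 4, 0]
  [0, 0, 0, 0, 4]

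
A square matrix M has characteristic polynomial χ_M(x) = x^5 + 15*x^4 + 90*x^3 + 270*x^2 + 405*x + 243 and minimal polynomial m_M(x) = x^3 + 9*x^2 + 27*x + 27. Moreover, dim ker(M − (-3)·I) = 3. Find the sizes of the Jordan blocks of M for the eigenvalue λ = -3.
Block sizes for λ = -3: [3, 1, 1]

Step 1 — from the characteristic polynomial, algebraic multiplicity of λ = -3 is 5. From dim ker(M − (-3)·I) = 3, there are exactly 3 Jordan blocks for λ = -3.
Step 2 — from the minimal polynomial, the factor (x + 3)^3 tells us the largest block for λ = -3 has size 3.
Step 3 — with total size 5, 3 blocks, and largest block 3, the block sizes (in nonincreasing order) are [3, 1, 1].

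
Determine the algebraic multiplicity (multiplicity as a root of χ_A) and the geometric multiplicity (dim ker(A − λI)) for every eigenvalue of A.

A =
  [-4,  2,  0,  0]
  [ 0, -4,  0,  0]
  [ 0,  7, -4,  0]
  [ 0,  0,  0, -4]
λ = -4: alg = 4, geom = 3

Step 1 — factor the characteristic polynomial to read off the algebraic multiplicities:
  χ_A(x) = (x + 4)^4

Step 2 — compute geometric multiplicities via the rank-nullity identity g(λ) = n − rank(A − λI):
  rank(A − (-4)·I) = 1, so dim ker(A − (-4)·I) = n − 1 = 3

Summary:
  λ = -4: algebraic multiplicity = 4, geometric multiplicity = 3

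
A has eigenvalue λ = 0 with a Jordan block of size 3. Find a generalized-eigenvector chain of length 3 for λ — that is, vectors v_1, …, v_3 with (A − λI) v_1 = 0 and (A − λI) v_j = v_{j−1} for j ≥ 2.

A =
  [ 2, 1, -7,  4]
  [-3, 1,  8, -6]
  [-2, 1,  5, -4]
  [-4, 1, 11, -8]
A Jordan chain for λ = 0 of length 3:
v_1 = (-1, -1, -1, -1)ᵀ
v_2 = (2, -3, -2, -4)ᵀ
v_3 = (1, 0, 0, 0)ᵀ

Let N = A − (0)·I. We want v_3 with N^3 v_3 = 0 but N^2 v_3 ≠ 0; then v_{j-1} := N · v_j for j = 3, …, 2.

Pick v_3 = (1, 0, 0, 0)ᵀ.
Then v_2 = N · v_3 = (2, -3, -2, -4)ᵀ.
Then v_1 = N · v_2 = (-1, -1, -1, -1)ᵀ.

Sanity check: (A − (0)·I) v_1 = (0, 0, 0, 0)ᵀ = 0. ✓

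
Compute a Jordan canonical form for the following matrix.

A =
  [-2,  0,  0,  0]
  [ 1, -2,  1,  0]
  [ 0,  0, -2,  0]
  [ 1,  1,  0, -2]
J_3(-2) ⊕ J_1(-2)

The characteristic polynomial is
  det(x·I − A) = x^4 + 8*x^3 + 24*x^2 + 32*x + 16 = (x + 2)^4

Eigenvalues and multiplicities (the geometric multiplicity of λ is n − rank(A − λI), which equals the number of Jordan blocks for λ):
  λ = -2: algebraic multiplicity = 4, geometric multiplicity = 2

Determining the block sizes for each eigenvalue:
  λ = -2: with am = 4 and gm = 2, the partition is not yet determined (e.g. several partitions of 4 into 2 parts exist). Let N = A − (-2)·I. Computing rank(N^1) = 2, rank(N^2) = 1, rank(N^3) = 0; the number of blocks of size ≥ j is rank(N^{j−1}) − rank(N^j), giving [2, 1, 1]. So we have 1 block(s) of size 3, 1 block(s) of size 1 → block sizes [3, 1]

Assembling the blocks gives a Jordan form
J =
  [-2,  1,  0,  0]
  [ 0, -2,  1,  0]
  [ 0,  0, -2,  0]
  [ 0,  0,  0, -2]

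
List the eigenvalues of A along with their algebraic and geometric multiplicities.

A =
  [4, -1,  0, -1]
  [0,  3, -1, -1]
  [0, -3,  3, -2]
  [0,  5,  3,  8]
λ = 4: alg = 2, geom = 1; λ = 5: alg = 2, geom = 1

Step 1 — factor the characteristic polynomial to read off the algebraic multiplicities:
  χ_A(x) = (x - 5)^2*(x - 4)^2

Step 2 — compute geometric multiplicities via the rank-nullity identity g(λ) = n − rank(A − λI):
  rank(A − (4)·I) = 3, so dim ker(A − (4)·I) = n − 3 = 1
  rank(A − (5)·I) = 3, so dim ker(A − (5)·I) = n − 3 = 1

Summary:
  λ = 4: algebraic multiplicity = 2, geometric multiplicity = 1
  λ = 5: algebraic multiplicity = 2, geometric multiplicity = 1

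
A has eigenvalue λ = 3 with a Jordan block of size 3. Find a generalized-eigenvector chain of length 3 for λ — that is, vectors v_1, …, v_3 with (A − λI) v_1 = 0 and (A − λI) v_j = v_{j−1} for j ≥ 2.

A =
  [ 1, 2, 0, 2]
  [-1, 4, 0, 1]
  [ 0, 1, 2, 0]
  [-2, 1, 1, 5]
A Jordan chain for λ = 3 of length 3:
v_1 = (-2, -1, -1, -1)ᵀ
v_2 = (-2, -1, 0, -2)ᵀ
v_3 = (1, 0, 0, 0)ᵀ

Let N = A − (3)·I. We want v_3 with N^3 v_3 = 0 but N^2 v_3 ≠ 0; then v_{j-1} := N · v_j for j = 3, …, 2.

Pick v_3 = (1, 0, 0, 0)ᵀ.
Then v_2 = N · v_3 = (-2, -1, 0, -2)ᵀ.
Then v_1 = N · v_2 = (-2, -1, -1, -1)ᵀ.

Sanity check: (A − (3)·I) v_1 = (0, 0, 0, 0)ᵀ = 0. ✓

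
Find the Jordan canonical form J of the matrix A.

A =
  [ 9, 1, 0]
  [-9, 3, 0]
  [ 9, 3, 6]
J_2(6) ⊕ J_1(6)

The characteristic polynomial is
  det(x·I − A) = x^3 - 18*x^2 + 108*x - 216 = (x - 6)^3

Eigenvalues and multiplicities (the geometric multiplicity of λ is n − rank(A − λI), which equals the number of Jordan blocks for λ):
  λ = 6: algebraic multiplicity = 3, geometric multiplicity = 2

Determining the block sizes for each eigenvalue:
  λ = 6: 2 blocks summing to 3 forces exactly one block of size 2 and the rest size 1 → block sizes [2, 1]

Assembling the blocks gives a Jordan form
J =
  [6, 1, 0]
  [0, 6, 0]
  [0, 0, 6]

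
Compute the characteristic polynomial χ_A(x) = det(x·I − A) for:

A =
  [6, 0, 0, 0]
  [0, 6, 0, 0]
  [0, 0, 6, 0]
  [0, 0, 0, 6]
x^4 - 24*x^3 + 216*x^2 - 864*x + 1296

Expanding det(x·I − A) (e.g. by cofactor expansion or by noting that A is similar to its Jordan form J, which has the same characteristic polynomial as A) gives
  χ_A(x) = x^4 - 24*x^3 + 216*x^2 - 864*x + 1296
which factors as (x - 6)^4. The eigenvalues (with algebraic multiplicities) are λ = 6 with multiplicity 4.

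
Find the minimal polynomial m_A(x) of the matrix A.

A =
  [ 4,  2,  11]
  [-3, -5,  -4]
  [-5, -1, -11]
x^3 + 12*x^2 + 48*x + 64

The characteristic polynomial is χ_A(x) = (x + 4)^3, so the eigenvalues are known. The minimal polynomial is
  m_A(x) = Π_λ (x − λ)^{k_λ}
where k_λ is the size of the *largest* Jordan block for λ (equivalently, the smallest k with (A − λI)^k v = 0 for every generalised eigenvector v of λ).

  λ = -4: largest Jordan block has size 3, contributing (x + 4)^3

So m_A(x) = (x + 4)^3 = x^3 + 12*x^2 + 48*x + 64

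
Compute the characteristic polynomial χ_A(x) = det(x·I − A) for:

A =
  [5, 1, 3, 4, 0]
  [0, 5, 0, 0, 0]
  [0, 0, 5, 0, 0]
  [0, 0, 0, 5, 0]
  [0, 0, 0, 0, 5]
x^5 - 25*x^4 + 250*x^3 - 1250*x^2 + 3125*x - 3125

Expanding det(x·I − A) (e.g. by cofactor expansion or by noting that A is similar to its Jordan form J, which has the same characteristic polynomial as A) gives
  χ_A(x) = x^5 - 25*x^4 + 250*x^3 - 1250*x^2 + 3125*x - 3125
which factors as (x - 5)^5. The eigenvalues (with algebraic multiplicities) are λ = 5 with multiplicity 5.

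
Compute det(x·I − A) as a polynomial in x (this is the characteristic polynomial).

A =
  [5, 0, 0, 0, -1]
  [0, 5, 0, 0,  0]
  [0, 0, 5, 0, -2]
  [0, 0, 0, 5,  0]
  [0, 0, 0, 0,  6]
x^5 - 26*x^4 + 270*x^3 - 1400*x^2 + 3625*x - 3750

Expanding det(x·I − A) (e.g. by cofactor expansion or by noting that A is similar to its Jordan form J, which has the same characteristic polynomial as A) gives
  χ_A(x) = x^5 - 26*x^4 + 270*x^3 - 1400*x^2 + 3625*x - 3750
which factors as (x - 6)*(x - 5)^4. The eigenvalues (with algebraic multiplicities) are λ = 5 with multiplicity 4, λ = 6 with multiplicity 1.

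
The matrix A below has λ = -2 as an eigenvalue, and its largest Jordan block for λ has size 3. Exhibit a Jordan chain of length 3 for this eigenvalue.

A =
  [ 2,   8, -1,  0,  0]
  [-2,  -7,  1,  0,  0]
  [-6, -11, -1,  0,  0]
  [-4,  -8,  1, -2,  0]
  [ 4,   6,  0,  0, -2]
A Jordan chain for λ = -2 of length 3:
v_1 = (6, -4, -8, -6, 4)ᵀ
v_2 = (4, -2, -6, -4, 4)ᵀ
v_3 = (1, 0, 0, 0, 0)ᵀ

Let N = A − (-2)·I. We want v_3 with N^3 v_3 = 0 but N^2 v_3 ≠ 0; then v_{j-1} := N · v_j for j = 3, …, 2.

Pick v_3 = (1, 0, 0, 0, 0)ᵀ.
Then v_2 = N · v_3 = (4, -2, -6, -4, 4)ᵀ.
Then v_1 = N · v_2 = (6, -4, -8, -6, 4)ᵀ.

Sanity check: (A − (-2)·I) v_1 = (0, 0, 0, 0, 0)ᵀ = 0. ✓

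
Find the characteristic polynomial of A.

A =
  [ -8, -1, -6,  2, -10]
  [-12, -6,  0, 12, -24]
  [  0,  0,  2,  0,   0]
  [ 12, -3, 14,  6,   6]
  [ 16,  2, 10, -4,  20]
x^5 - 14*x^4 + 60*x^3 - 72*x^2

Expanding det(x·I − A) (e.g. by cofactor expansion or by noting that A is similar to its Jordan form J, which has the same characteristic polynomial as A) gives
  χ_A(x) = x^5 - 14*x^4 + 60*x^3 - 72*x^2
which factors as x^2*(x - 6)^2*(x - 2). The eigenvalues (with algebraic multiplicities) are λ = 0 with multiplicity 2, λ = 2 with multiplicity 1, λ = 6 with multiplicity 2.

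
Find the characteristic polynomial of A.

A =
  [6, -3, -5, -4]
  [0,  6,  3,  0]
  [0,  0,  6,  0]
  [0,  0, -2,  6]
x^4 - 24*x^3 + 216*x^2 - 864*x + 1296

Expanding det(x·I − A) (e.g. by cofactor expansion or by noting that A is similar to its Jordan form J, which has the same characteristic polynomial as A) gives
  χ_A(x) = x^4 - 24*x^3 + 216*x^2 - 864*x + 1296
which factors as (x - 6)^4. The eigenvalues (with algebraic multiplicities) are λ = 6 with multiplicity 4.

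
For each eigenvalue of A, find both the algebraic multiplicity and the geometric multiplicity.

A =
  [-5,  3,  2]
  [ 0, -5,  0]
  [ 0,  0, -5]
λ = -5: alg = 3, geom = 2

Step 1 — factor the characteristic polynomial to read off the algebraic multiplicities:
  χ_A(x) = (x + 5)^3

Step 2 — compute geometric multiplicities via the rank-nullity identity g(λ) = n − rank(A − λI):
  rank(A − (-5)·I) = 1, so dim ker(A − (-5)·I) = n − 1 = 2

Summary:
  λ = -5: algebraic multiplicity = 3, geometric multiplicity = 2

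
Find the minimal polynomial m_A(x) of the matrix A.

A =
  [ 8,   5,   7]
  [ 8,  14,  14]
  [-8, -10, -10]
x^2 - 8*x + 16

The characteristic polynomial is χ_A(x) = (x - 4)^3, so the eigenvalues are known. The minimal polynomial is
  m_A(x) = Π_λ (x − λ)^{k_λ}
where k_λ is the size of the *largest* Jordan block for λ (equivalently, the smallest k with (A − λI)^k v = 0 for every generalised eigenvector v of λ).

  λ = 4: largest Jordan block has size 2, contributing (x − 4)^2

So m_A(x) = (x - 4)^2 = x^2 - 8*x + 16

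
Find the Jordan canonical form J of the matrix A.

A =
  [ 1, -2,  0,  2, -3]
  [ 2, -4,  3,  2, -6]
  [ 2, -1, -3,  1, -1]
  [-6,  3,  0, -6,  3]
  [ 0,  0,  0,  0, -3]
J_3(-3) ⊕ J_2(-3)

The characteristic polynomial is
  det(x·I − A) = x^5 + 15*x^4 + 90*x^3 + 270*x^2 + 405*x + 243 = (x + 3)^5

Eigenvalues and multiplicities (the geometric multiplicity of λ is n − rank(A − λI), which equals the number of Jordan blocks for λ):
  λ = -3: algebraic multiplicity = 5, geometric multiplicity = 2

Determining the block sizes for each eigenvalue:
  λ = -3: with am = 5 and gm = 2, the partition is not yet determined (e.g. several partitions of 5 into 2 parts exist). Let N = A − (-3)·I. Computing rank(N^1) = 3, rank(N^2) = 1, rank(N^3) = 0; the number of blocks of size ≥ j is rank(N^{j−1}) − rank(N^j), giving [2, 2, 1]. So we have 1 block(s) of size 3, 1 block(s) of size 2 → block sizes [3, 2]

Assembling the blocks gives a Jordan form
J =
  [-3,  1,  0,  0,  0]
  [ 0, -3,  1,  0,  0]
  [ 0,  0, -3,  0,  0]
  [ 0,  0,  0, -3,  1]
  [ 0,  0,  0,  0, -3]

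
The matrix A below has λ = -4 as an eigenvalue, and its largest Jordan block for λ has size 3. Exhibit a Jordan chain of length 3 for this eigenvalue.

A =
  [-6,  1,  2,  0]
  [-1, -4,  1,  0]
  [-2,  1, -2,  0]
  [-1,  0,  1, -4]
A Jordan chain for λ = -4 of length 3:
v_1 = (-1, 0, -1, 0)ᵀ
v_2 = (-2, -1, -2, -1)ᵀ
v_3 = (1, 0, 0, 0)ᵀ

Let N = A − (-4)·I. We want v_3 with N^3 v_3 = 0 but N^2 v_3 ≠ 0; then v_{j-1} := N · v_j for j = 3, …, 2.

Pick v_3 = (1, 0, 0, 0)ᵀ.
Then v_2 = N · v_3 = (-2, -1, -2, -1)ᵀ.
Then v_1 = N · v_2 = (-1, 0, -1, 0)ᵀ.

Sanity check: (A − (-4)·I) v_1 = (0, 0, 0, 0)ᵀ = 0. ✓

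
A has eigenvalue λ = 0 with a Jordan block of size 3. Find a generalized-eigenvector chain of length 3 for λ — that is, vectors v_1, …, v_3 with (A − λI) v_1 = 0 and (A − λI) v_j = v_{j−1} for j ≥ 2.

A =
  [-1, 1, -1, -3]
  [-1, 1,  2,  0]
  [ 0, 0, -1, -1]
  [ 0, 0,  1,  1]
A Jordan chain for λ = 0 of length 3:
v_1 = (1, 1, 0, 0)ᵀ
v_2 = (-1, 2, -1, 1)ᵀ
v_3 = (0, 0, 1, 0)ᵀ

Let N = A − (0)·I. We want v_3 with N^3 v_3 = 0 but N^2 v_3 ≠ 0; then v_{j-1} := N · v_j for j = 3, …, 2.

Pick v_3 = (0, 0, 1, 0)ᵀ.
Then v_2 = N · v_3 = (-1, 2, -1, 1)ᵀ.
Then v_1 = N · v_2 = (1, 1, 0, 0)ᵀ.

Sanity check: (A − (0)·I) v_1 = (0, 0, 0, 0)ᵀ = 0. ✓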